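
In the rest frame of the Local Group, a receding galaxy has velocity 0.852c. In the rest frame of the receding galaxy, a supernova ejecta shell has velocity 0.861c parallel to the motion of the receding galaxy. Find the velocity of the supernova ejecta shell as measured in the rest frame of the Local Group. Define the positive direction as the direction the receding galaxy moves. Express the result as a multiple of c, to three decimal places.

With v = 0.852 and u' = 0.861 (in units of c),
u = (u' + v)/(1 + u'v/c²):
u = (0.861 + 0.852) / (1 + 0.861·0.852) = 1.7130/1.7336 = 0.9881

0.988c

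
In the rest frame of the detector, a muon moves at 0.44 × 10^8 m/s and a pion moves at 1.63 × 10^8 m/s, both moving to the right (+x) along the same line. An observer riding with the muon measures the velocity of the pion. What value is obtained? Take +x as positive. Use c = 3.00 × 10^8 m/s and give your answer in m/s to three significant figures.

+1.29 × 10^8 m/s

β_A = 0.147, β_B = 0.543 (dividing each by c = 3.00 × 10^8 m/s).
Transform to A's frame with the inverse velocity-addition law: u' = (u − v)/(1 − uv/c²), taking u = β_B and v = β_A.
u' = (0.543 − 0.147) / (1 − (0.147)(0.543)) = 0.3967/0.9203 = 0.4310.
u' = 0.4310 × 3.00 × 10^8 m/s.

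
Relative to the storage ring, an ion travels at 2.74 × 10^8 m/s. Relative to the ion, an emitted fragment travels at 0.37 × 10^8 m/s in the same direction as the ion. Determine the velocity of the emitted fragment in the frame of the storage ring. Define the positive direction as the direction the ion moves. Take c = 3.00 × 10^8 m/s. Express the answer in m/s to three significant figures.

In units of c (dividing by 3.00 × 10^8 m/s): v = 0.913, u' = 0.123.
u = (u' + v)/(1 + u'v/c²):
u = (0.123 + 0.913) / (1 + 0.123·0.913) = 1.0367/1.1126 = 0.9317
(Galilean addition would give +1.037c, exceeding c.)
Converting back: u = 0.9317 × 3.00 × 10^8 m/s.

2.80 × 10^8 m/s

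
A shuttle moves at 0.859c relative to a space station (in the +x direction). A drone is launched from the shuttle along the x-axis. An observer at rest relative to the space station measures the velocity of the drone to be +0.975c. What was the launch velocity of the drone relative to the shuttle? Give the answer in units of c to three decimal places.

+0.714c

Invert the composition law: u' = (u − v)/(1 − uv/c²).
u' = (0.975 − 0.859) / (1 − (0.975)(0.859)) = 0.1160/0.1625 = 0.7140.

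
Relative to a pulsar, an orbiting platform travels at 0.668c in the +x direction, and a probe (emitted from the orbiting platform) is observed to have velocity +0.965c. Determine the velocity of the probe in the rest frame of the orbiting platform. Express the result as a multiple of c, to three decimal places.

Invert the composition law: u' = (u − v)/(1 − uv/c²).
u' = (0.965 − 0.668) / (1 − (0.965)(0.668)) = 0.2970/0.3554 = 0.8357.

+0.836c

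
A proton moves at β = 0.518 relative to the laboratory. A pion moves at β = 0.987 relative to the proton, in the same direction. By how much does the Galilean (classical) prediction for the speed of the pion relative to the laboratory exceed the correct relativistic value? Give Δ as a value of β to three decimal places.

Galilean: u_cl = 0.987 + 0.518 = 1.5050.
Relativistic: u_rel = (0.987 + 0.518) / (1 + 0.987·0.518) = 1.5050/1.5113 = 0.9959.
Δ = 1.5050 − 0.9959 = 0.5091.
(The classical prediction exceeds c; the relativistic result does not.)

Δ = 0.509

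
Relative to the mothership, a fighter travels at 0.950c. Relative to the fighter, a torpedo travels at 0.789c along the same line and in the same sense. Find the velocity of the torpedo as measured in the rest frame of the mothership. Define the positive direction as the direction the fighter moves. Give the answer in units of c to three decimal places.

0.994c

With v = 0.950 and u' = 0.789 (in units of c),
u = (u' + v)/(1 + u'v/c²):
u = (0.789 + 0.950) / (1 + 0.789·0.950) = 1.7390/1.7495 = 0.9940
(Galilean addition would give +1.739c, exceeding c.)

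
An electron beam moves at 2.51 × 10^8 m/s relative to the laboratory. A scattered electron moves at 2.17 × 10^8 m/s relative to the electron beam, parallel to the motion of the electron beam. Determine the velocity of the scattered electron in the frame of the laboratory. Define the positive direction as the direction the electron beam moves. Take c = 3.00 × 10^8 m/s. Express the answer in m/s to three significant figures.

2.92 × 10^8 m/s

In units of c (dividing by 3.00 × 10^8 m/s): v = 0.837, u' = 0.723.
u = (u' + v)/(1 + u'v/c²):
u = (0.723 + 0.837) / (1 + 0.723·0.837) = 1.5600/1.6052 = 0.9718
(Galilean addition would give +1.560c, exceeding c.)
Converting back: u = 0.9718 × 3.00 × 10^8 m/s.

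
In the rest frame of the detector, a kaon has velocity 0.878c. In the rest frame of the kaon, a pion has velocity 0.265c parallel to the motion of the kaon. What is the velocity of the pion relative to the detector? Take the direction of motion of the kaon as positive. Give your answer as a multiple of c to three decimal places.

With v = 0.878 and u' = 0.265 (in units of c),
u = (u' + v)/(1 + u'v/c²):
u = (0.265 + 0.878) / (1 + 0.265·0.878) = 1.1430/1.2327 = 0.9273
(Galilean addition would give +1.143c, exceeding c.)

0.927c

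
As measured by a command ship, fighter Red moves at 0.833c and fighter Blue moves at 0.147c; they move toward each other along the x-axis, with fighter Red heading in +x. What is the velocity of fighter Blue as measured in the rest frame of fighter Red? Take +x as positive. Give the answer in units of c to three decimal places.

-0.873c

β_A = 0.833, β_B = -0.147.
Transform to A's frame with the inverse velocity-addition law: u' = (u − v)/(1 − uv/c²), taking u = β_B and v = β_A.
u' = (-0.147 − 0.833) / (1 − (0.833)(-0.147)) = -0.9800/1.1225 = -0.8731.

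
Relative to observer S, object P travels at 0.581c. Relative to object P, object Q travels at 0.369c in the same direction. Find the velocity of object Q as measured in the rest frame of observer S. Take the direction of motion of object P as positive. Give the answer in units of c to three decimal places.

With v = 0.581 and u' = 0.369 (in units of c),
u = (u' + v)/(1 + u'v/c²):
u = (0.369 + 0.581) / (1 + 0.369·0.581) = 0.9500/1.2144 = 0.7823

0.782c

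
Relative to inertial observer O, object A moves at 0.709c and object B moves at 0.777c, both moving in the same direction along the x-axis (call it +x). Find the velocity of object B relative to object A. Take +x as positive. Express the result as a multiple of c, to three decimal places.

+0.151c

β_A = 0.709, β_B = 0.777.
Transform to A's frame with the inverse velocity-addition law: u' = (u − v)/(1 − uv/c²), taking u = β_B and v = β_A.
u' = (0.777 − 0.709) / (1 − (0.709)(0.777)) = 0.0680/0.4491 = 0.1514.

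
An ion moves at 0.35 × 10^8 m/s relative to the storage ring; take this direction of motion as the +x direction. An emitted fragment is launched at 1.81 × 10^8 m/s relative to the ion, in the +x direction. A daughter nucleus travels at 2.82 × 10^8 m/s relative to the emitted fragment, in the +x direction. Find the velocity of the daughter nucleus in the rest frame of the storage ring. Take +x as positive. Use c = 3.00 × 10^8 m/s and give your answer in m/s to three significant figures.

2.96 × 10^8 m/s

Apply u = (u' + v)/(1 + u'v/c²) successively, working outward toward the storage ring.
(Dividing each given speed by c = 3.00 × 10^8 m/s to work in units of c.)
Start: velocity of the ion relative to the storage ring = 0.1167c.
Compose with the emitted fragment (u' = 0.603 in the ion frame): u_1 = (0.603 + 0.117) / (1 + 0.603·0.117) = 0.7200/1.0704 = 0.6727.
Compose with the daughter nucleus (u' = 0.940 in the emitted fragment frame): u_2 = (0.940 + 0.673) / (1 + 0.940·0.673) = 1.6127/1.6323 = 0.9880.
So u = 0.9880 × 3.00 × 10^8 m/s.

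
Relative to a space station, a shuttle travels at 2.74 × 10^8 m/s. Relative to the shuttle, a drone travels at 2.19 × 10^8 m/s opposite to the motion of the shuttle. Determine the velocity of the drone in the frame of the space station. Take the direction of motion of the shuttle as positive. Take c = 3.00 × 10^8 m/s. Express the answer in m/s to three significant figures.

+1.65 × 10^8 m/s

In units of c (dividing by 3.00 × 10^8 m/s): v = 0.913, u' = -0.730.
u = (u' + v)/(1 + u'v/c²):
u = (-0.730 + 0.913) / (1 + (-0.730)·0.913) = 0.1833/0.3333 = 0.5501
Converting back: u = 0.5501 × 3.00 × 10^8 m/s.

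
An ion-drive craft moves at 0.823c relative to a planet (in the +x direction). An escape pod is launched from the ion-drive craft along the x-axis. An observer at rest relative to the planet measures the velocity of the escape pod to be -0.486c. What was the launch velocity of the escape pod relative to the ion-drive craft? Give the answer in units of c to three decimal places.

-0.935c

Invert the composition law: u' = (u − v)/(1 − uv/c²).
u' = (-0.486 − 0.823) / (1 − (-0.486)(0.823)) = -1.3090/1.4000 = -0.9350.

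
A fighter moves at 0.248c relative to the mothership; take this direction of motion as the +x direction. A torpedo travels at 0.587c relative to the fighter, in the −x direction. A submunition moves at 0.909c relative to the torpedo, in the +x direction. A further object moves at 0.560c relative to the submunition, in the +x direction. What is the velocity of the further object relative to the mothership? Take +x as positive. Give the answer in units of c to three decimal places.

Apply u = (u' + v)/(1 + u'v/c²) successively, working outward toward the mothership.
Start: velocity of the fighter relative to the mothership = 0.2480c.
Compose with the torpedo (u' = -0.587 in the fighter frame): u_1 = (-0.587 + 0.248) / (1 + (-0.587)·0.248) = -0.3390/0.8544 = -0.3968.
Compose with the submunition (u' = 0.909 in the torpedo frame): u_2 = (0.909 + (-0.397)) / (1 + 0.909·(-0.397)) = 0.5122/0.6393 = 0.8012.
Compose with the further object (u' = 0.560 in the submunition frame): u_3 = (0.560 + 0.801) / (1 + 0.560·0.801) = 1.3612/1.4487 = 0.9396.

+0.940c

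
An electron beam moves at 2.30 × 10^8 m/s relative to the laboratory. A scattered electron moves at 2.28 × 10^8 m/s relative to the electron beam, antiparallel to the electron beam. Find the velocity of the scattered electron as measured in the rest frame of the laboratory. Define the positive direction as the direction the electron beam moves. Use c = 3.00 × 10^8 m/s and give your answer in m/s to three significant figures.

In units of c (dividing by 3.00 × 10^8 m/s): v = 0.767, u' = -0.760.
u = (u' + v)/(1 + u'v/c²):
u = (-0.760 + 0.767) / (1 + (-0.760)·0.767) = 0.0067/0.4173 = 0.0160
Converting back: u = 0.0160 × 3.00 × 10^8 m/s.

+4.79 × 10^6 m/s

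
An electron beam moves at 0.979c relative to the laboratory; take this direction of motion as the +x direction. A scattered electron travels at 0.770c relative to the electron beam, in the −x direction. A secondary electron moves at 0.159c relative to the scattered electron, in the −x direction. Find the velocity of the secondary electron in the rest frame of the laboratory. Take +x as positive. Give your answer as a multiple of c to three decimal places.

+0.798c

Apply u = (u' + v)/(1 + u'v/c²) successively, working outward toward the laboratory.
Start: velocity of the electron beam relative to the laboratory = 0.9790c.
Compose with the scattered electron (u' = -0.770 in the electron beam frame): u_1 = (-0.770 + 0.979) / (1 + (-0.770)·0.979) = 0.2090/0.2462 = 0.8490.
Compose with the secondary electron (u' = -0.159 in the scattered electron frame): u_2 = (-0.159 + 0.849) / (1 + (-0.159)·0.849) = 0.6900/0.8650 = 0.7977.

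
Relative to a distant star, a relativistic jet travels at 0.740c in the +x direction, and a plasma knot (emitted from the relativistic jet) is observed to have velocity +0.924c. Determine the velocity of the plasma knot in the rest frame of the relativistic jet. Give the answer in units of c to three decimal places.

+0.582c

Invert the composition law: u' = (u − v)/(1 − uv/c²).
u' = (0.924 − 0.740) / (1 − (0.924)(0.740)) = 0.1840/0.3162 = 0.5818.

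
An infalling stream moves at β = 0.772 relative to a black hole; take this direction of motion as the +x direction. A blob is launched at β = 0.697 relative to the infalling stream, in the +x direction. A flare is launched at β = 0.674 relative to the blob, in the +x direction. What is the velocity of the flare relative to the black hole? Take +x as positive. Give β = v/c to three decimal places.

β = 0.991

Apply u = (u' + v)/(1 + u'v/c²) successively, working outward toward the black hole.
Start: velocity of the infalling stream relative to the black hole = 0.7720c.
Compose with the blob (u' = 0.697 in the infalling stream frame): u_1 = (0.697 + 0.772) / (1 + 0.697·0.772) = 1.4690/1.5381 = 0.9551.
Compose with the flare (u' = 0.674 in the blob frame): u_2 = (0.674 + 0.955) / (1 + 0.674·0.955) = 1.6291/1.6437 = 0.9911.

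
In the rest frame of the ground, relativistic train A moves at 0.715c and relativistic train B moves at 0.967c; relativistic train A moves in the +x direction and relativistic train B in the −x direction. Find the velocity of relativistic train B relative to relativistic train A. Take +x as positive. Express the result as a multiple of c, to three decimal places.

-0.994c

β_A = 0.715, β_B = -0.967.
Transform to A's frame with the inverse velocity-addition law: u' = (u − v)/(1 − uv/c²), taking u = β_B and v = β_A.
u' = (-0.967 − 0.715) / (1 − (0.715)(-0.967)) = -1.6820/1.6914 = -0.9944.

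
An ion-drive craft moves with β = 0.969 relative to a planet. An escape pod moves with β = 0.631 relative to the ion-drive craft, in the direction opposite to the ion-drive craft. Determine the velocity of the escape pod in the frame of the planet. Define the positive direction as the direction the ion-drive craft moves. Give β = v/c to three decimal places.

β = +0.870

With v = 0.969 and u' = -0.631 (in units of c),
u = (u' + v)/(1 + u'v/c²):
u = (-0.631 + 0.969) / (1 + (-0.631)·0.969) = 0.3380/0.3886 = 0.8699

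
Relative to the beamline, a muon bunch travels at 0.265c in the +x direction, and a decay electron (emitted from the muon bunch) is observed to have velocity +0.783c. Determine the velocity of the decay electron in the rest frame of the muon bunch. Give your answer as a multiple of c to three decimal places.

+0.654c

Invert the composition law: u' = (u − v)/(1 − uv/c²).
u' = (0.783 − 0.265) / (1 − (0.783)(0.265)) = 0.5180/0.7925 = 0.6536.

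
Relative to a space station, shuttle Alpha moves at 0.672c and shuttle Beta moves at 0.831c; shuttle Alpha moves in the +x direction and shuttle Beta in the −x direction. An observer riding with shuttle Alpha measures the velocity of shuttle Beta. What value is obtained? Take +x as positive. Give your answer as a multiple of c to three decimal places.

β_A = 0.672, β_B = -0.831.
Transform to A's frame with the inverse velocity-addition law: u' = (u − v)/(1 − uv/c²), taking u = β_B and v = β_A.
u' = (-0.831 − 0.672) / (1 − (0.672)(-0.831)) = -1.5030/1.5584 = -0.9644.

-0.964c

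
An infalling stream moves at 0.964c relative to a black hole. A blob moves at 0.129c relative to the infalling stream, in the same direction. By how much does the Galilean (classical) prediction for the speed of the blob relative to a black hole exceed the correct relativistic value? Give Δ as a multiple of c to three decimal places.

Galilean: u_cl = 0.129 + 0.964 = 1.0930.
Relativistic: u_rel = (0.129 + 0.964) / (1 + 0.129·0.964) = 1.0930/1.1244 = 0.9721.
Δ = 1.0930 − 0.9721 = 0.1209.
(The classical prediction exceeds c; the relativistic result does not.)

Δ = 0.121c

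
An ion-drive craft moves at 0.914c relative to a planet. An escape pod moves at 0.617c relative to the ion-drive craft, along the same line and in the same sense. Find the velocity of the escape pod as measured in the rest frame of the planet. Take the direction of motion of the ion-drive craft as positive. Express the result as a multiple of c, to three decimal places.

With v = 0.914 and u' = 0.617 (in units of c),
u = (u' + v)/(1 + u'v/c²):
u = (0.617 + 0.914) / (1 + 0.617·0.914) = 1.5310/1.5639 = 0.9789

0.979c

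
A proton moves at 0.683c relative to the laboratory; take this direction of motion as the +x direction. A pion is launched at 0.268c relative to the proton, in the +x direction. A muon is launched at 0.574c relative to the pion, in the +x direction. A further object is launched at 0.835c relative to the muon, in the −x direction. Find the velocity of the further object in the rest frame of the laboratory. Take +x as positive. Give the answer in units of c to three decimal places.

Apply u = (u' + v)/(1 + u'v/c²) successively, working outward toward the laboratory.
Start: velocity of the proton relative to the laboratory = 0.6830c.
Compose with the pion (u' = 0.268 in the proton frame): u_1 = (0.268 + 0.683) / (1 + 0.268·0.683) = 0.9510/1.1830 = 0.8039.
Compose with the muon (u' = 0.574 in the pion frame): u_2 = (0.574 + 0.804) / (1 + 0.574·0.804) = 1.3779/1.4614 = 0.9428.
Compose with the further object (u' = -0.835 in the muon frame): u_3 = (-0.835 + 0.943) / (1 + (-0.835)·0.943) = 0.1078/0.2127 = 0.5068.

+0.507c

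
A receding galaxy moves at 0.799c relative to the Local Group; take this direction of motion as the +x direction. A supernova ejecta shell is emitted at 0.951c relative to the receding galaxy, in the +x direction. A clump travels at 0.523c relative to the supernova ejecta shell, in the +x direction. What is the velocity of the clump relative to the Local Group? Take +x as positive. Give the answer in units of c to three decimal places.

Apply u = (u' + v)/(1 + u'v/c²) successively, working outward toward the Local Group.
Start: velocity of the receding galaxy relative to the Local Group = 0.7990c.
Compose with the supernova ejecta shell (u' = 0.951 in the receding galaxy frame): u_1 = (0.951 + 0.799) / (1 + 0.951·0.799) = 1.7500/1.7598 = 0.9944.
Compose with the clump (u' = 0.523 in the supernova ejecta shell frame): u_2 = (0.523 + 0.994) / (1 + 0.523·0.994) = 1.5174/1.5201 = 0.9982.

0.998c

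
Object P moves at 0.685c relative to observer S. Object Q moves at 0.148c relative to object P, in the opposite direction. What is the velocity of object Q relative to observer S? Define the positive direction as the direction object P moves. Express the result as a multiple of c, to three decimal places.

+0.598c

With v = 0.685 and u' = -0.148 (in units of c),
u = (u' + v)/(1 + u'v/c²):
u = (-0.148 + 0.685) / (1 + (-0.148)·0.685) = 0.5370/0.8986 = 0.5976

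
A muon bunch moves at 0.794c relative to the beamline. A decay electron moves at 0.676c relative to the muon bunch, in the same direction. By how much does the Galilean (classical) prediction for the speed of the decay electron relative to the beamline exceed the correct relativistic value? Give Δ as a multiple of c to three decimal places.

Δ = 0.513c

Galilean: u_cl = 0.676 + 0.794 = 1.4700.
Relativistic: u_rel = (0.676 + 0.794) / (1 + 0.676·0.794) = 1.4700/1.5367 = 0.9566.
Δ = 1.4700 − 0.9566 = 0.5134.
(The classical prediction exceeds c; the relativistic result does not.)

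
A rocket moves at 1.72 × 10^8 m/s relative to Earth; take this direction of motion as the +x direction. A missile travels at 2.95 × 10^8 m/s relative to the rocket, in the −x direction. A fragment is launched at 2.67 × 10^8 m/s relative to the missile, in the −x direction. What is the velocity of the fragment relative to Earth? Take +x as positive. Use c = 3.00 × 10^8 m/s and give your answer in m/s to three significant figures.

-2.99 × 10^8 m/s

Apply u = (u' + v)/(1 + u'v/c²) successively, working outward toward Earth.
(Dividing each given speed by c = 3.00 × 10^8 m/s to work in units of c.)
Start: velocity of the rocket relative to Earth = 0.5733c.
Compose with the missile (u' = -0.983 in the rocket frame): u_1 = (-0.983 + 0.573) / (1 + (-0.983)·0.573) = -0.4100/0.4362 = -0.9399.
Compose with the fragment (u' = -0.890 in the missile frame): u_2 = (-0.890 + (-0.940)) / (1 + (-0.890)·(-0.940)) = -1.8299/1.8365 = -0.9964.
So u = -0.9964 × 3.00 × 10^8 m/s.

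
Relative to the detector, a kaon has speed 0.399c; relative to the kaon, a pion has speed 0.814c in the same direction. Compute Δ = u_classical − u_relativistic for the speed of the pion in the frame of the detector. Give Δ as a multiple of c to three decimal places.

Galilean: u_cl = 0.814 + 0.399 = 1.2130.
Relativistic: u_rel = (0.814 + 0.399) / (1 + 0.814·0.399) = 1.2130/1.3248 = 0.9156.
Δ = 1.2130 − 0.9156 = 0.2974.
(The classical prediction exceeds c; the relativistic result does not.)

Δ = 0.297c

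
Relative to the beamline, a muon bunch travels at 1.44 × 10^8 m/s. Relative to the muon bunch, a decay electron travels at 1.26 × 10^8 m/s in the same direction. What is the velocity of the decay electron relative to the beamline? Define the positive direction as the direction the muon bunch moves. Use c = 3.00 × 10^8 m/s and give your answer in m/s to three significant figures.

2.25 × 10^8 m/s

In units of c (dividing by 3.00 × 10^8 m/s): v = 0.480, u' = 0.420.
u = (u' + v)/(1 + u'v/c²):
u = (0.420 + 0.480) / (1 + 0.420·0.480) = 0.9000/1.2016 = 0.7490
(Galilean addition would give +0.900c.)
Converting back: u = 0.7490 × 3.00 × 10^8 m/s.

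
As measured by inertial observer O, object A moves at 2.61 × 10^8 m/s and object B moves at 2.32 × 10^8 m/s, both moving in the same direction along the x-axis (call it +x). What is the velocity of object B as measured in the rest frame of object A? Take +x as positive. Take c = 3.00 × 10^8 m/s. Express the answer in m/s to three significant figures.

β_A = 0.870, β_B = 0.773 (dividing each by c = 3.00 × 10^8 m/s).
Transform to A's frame with the inverse velocity-addition law: u' = (u − v)/(1 − uv/c²), taking u = β_B and v = β_A.
u' = (0.773 − 0.870) / (1 − (0.870)(0.773)) = -0.0967/0.3272 = -0.2954.
u' = -0.2954 × 3.00 × 10^8 m/s.

-8.86 × 10^7 m/s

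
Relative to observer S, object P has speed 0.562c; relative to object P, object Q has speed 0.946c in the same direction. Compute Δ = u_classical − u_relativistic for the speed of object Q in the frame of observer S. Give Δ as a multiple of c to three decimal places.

Galilean: u_cl = 0.946 + 0.562 = 1.5080.
Relativistic: u_rel = (0.946 + 0.562) / (1 + 0.946·0.562) = 1.5080/1.5317 = 0.9846.
Δ = 1.5080 − 0.9846 = 0.5234.
(The classical prediction exceeds c; the relativistic result does not.)

Δ = 0.523c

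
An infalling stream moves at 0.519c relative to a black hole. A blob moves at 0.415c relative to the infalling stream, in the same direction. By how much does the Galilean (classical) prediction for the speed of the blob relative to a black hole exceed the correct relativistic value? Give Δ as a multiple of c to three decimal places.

Galilean: u_cl = 0.415 + 0.519 = 0.9340.
Relativistic: u_rel = (0.415 + 0.519) / (1 + 0.415·0.519) = 0.9340/1.2154 = 0.7685.
Δ = 0.9340 − 0.7685 = 0.1655.

Δ = 0.166c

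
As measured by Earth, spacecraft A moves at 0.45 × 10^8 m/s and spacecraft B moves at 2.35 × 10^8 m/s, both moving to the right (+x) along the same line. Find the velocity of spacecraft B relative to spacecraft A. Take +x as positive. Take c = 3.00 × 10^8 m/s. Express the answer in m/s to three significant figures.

+2.15 × 10^8 m/s

β_A = 0.150, β_B = 0.783 (dividing each by c = 3.00 × 10^8 m/s).
Transform to A's frame with the inverse velocity-addition law: u' = (u − v)/(1 − uv/c²), taking u = β_B and v = β_A.
u' = (0.783 − 0.150) / (1 − (0.150)(0.783)) = 0.6333/0.8825 = 0.7177.
u' = 0.7177 × 3.00 × 10^8 m/s.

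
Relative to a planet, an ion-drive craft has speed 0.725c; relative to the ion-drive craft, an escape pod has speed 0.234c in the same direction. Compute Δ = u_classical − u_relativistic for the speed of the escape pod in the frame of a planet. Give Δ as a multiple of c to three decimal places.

Galilean: u_cl = 0.234 + 0.725 = 0.9590.
Relativistic: u_rel = (0.234 + 0.725) / (1 + 0.234·0.725) = 0.9590/1.1697 = 0.8199.
Δ = 0.9590 − 0.8199 = 0.1391.

Δ = 0.139c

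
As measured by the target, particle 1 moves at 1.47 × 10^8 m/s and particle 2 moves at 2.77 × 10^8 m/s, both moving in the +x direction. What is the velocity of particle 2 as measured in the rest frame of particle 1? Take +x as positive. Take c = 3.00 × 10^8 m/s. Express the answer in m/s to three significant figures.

+2.37 × 10^8 m/s

β_A = 0.490, β_B = 0.923 (dividing each by c = 3.00 × 10^8 m/s).
Transform to A's frame with the inverse velocity-addition law: u' = (u − v)/(1 − uv/c²), taking u = β_B and v = β_A.
u' = (0.923 − 0.490) / (1 − (0.490)(0.923)) = 0.4333/0.5476 = 0.7914.
u' = 0.7914 × 3.00 × 10^8 m/s.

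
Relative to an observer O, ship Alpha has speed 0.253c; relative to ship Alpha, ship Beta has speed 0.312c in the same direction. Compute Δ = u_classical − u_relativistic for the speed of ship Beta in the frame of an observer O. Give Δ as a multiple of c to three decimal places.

Galilean: u_cl = 0.312 + 0.253 = 0.5650.
Relativistic: u_rel = (0.312 + 0.253) / (1 + 0.312·0.253) = 0.5650/1.0789 = 0.5237.
Δ = 0.5650 − 0.5237 = 0.0413.

Δ = 0.041c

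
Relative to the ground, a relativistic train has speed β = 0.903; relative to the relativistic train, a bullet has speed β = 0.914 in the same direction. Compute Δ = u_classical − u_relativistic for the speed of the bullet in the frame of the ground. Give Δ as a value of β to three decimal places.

Δ = 0.822

Galilean: u_cl = 0.914 + 0.903 = 1.8170.
Relativistic: u_rel = (0.914 + 0.903) / (1 + 0.914·0.903) = 1.8170/1.8253 = 0.9954.
Δ = 1.8170 − 0.9954 = 0.8216.
(The classical prediction exceeds c; the relativistic result does not.)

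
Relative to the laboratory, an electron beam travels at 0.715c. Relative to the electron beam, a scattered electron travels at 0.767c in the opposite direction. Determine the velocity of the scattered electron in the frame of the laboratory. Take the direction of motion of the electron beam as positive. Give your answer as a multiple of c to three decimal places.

With v = 0.715 and u' = -0.767 (in units of c),
u = (u' + v)/(1 + u'v/c²):
u = (-0.767 + 0.715) / (1 + (-0.767)·0.715) = -0.0520/0.4516 = -0.1151

-0.115c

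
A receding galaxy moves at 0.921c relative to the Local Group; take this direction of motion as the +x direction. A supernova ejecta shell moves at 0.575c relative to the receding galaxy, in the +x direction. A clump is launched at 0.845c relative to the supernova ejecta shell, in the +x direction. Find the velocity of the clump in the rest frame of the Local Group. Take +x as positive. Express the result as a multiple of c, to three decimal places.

Apply u = (u' + v)/(1 + u'v/c²) successively, working outward toward the Local Group.
Start: velocity of the receding galaxy relative to the Local Group = 0.9210c.
Compose with the supernova ejecta shell (u' = 0.575 in the receding galaxy frame): u_1 = (0.575 + 0.921) / (1 + 0.575·0.921) = 1.4960/1.5296 = 0.9780.
Compose with the clump (u' = 0.845 in the supernova ejecta shell frame): u_2 = (0.845 + 0.978) / (1 + 0.845·0.978) = 1.8230/1.8265 = 0.9981.

0.998c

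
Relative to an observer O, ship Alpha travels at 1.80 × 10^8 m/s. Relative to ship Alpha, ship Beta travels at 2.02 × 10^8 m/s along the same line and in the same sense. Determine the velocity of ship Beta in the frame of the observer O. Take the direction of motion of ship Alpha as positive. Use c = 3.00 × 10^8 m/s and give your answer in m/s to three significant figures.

In units of c (dividing by 3.00 × 10^8 m/s): v = 0.600, u' = 0.673.
u = (u' + v)/(1 + u'v/c²):
u = (0.673 + 0.600) / (1 + 0.673·0.600) = 1.2733/1.4040 = 0.9069
(Galilean addition would give +1.273c, exceeding c.)
Converting back: u = 0.9069 × 3.00 × 10^8 m/s.

2.72 × 10^8 m/s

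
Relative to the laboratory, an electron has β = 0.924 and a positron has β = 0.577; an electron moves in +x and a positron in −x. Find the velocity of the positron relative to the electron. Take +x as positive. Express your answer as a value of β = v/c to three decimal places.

β = -0.979

β_A = 0.924, β_B = -0.577.
Transform to A's frame with the inverse velocity-addition law: u' = (u − v)/(1 − uv/c²), taking u = β_B and v = β_A.
u' = (-0.577 − 0.924) / (1 − (0.924)(-0.577)) = -1.5010/1.5331 = -0.9790.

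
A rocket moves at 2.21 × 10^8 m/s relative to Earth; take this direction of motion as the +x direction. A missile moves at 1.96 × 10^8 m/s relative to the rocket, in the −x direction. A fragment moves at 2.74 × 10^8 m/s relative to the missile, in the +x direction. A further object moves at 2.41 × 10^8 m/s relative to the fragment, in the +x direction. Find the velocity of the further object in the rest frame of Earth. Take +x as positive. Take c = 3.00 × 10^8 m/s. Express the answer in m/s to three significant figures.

Apply u = (u' + v)/(1 + u'v/c²) successively, working outward toward Earth.
(Dividing each given speed by c = 3.00 × 10^8 m/s to work in units of c.)
Start: velocity of the rocket relative to Earth = 0.7367c.
Compose with the missile (u' = -0.653 in the rocket frame): u_1 = (-0.653 + 0.737) / (1 + (-0.653)·0.737) = 0.0833/0.5187 = 0.1607.
Compose with the fragment (u' = 0.913 in the missile frame): u_2 = (0.913 + 0.161) / (1 + 0.913·0.161) = 1.0740/1.1467 = 0.9366.
Compose with the further object (u' = 0.803 in the fragment frame): u_3 = (0.803 + 0.937) / (1 + 0.803·0.937) = 1.7399/1.7524 = 0.9929.
So u = 0.9929 × 3.00 × 10^8 m/s.

+2.98 × 10^8 m/s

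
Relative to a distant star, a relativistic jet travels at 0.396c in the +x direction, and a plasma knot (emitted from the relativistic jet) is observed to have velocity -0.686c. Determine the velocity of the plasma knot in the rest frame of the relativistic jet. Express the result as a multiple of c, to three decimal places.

-0.851c

Invert the composition law: u' = (u − v)/(1 − uv/c²).
u' = (-0.686 − 0.396) / (1 − (-0.686)(0.396)) = -1.0820/1.2717 = -0.8509.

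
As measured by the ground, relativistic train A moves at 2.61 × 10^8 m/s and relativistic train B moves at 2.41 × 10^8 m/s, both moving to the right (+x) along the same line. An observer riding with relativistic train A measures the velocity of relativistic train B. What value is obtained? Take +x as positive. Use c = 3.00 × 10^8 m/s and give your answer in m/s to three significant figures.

β_A = 0.870, β_B = 0.803 (dividing each by c = 3.00 × 10^8 m/s).
Transform to A's frame with the inverse velocity-addition law: u' = (u − v)/(1 − uv/c²), taking u = β_B and v = β_A.
u' = (0.803 − 0.870) / (1 − (0.870)(0.803)) = -0.0667/0.3011 = -0.2214.
u' = -0.2214 × 3.00 × 10^8 m/s.

-6.64 × 10^7 m/s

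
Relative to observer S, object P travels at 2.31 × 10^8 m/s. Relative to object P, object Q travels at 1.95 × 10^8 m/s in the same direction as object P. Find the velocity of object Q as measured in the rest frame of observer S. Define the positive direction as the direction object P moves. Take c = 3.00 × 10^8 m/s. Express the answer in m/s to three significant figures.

2.84 × 10^8 m/s

In units of c (dividing by 3.00 × 10^8 m/s): v = 0.770, u' = 0.650.
u = (u' + v)/(1 + u'v/c²):
u = (0.650 + 0.770) / (1 + 0.650·0.770) = 1.4200/1.5005 = 0.9464
(Galilean addition would give +1.420c, exceeding c.)
Converting back: u = 0.9464 × 3.00 × 10^8 m/s.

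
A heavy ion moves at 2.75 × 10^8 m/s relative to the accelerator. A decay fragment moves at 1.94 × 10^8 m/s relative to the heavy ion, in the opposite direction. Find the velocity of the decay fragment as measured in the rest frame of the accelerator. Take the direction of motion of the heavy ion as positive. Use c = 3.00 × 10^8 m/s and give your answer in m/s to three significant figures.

+1.99 × 10^8 m/s

In units of c (dividing by 3.00 × 10^8 m/s): v = 0.917, u' = -0.647.
u = (u' + v)/(1 + u'v/c²):
u = (-0.647 + 0.917) / (1 + (-0.647)·0.917) = 0.2700/0.4072 = 0.6630
(Galilean addition would give +0.270c.)
Converting back: u = 0.6630 × 3.00 × 10^8 m/s.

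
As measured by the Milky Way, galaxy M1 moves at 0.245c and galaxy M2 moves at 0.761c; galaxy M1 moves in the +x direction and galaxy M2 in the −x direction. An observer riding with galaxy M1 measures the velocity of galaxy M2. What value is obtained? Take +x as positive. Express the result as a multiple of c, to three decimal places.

-0.848c

β_A = 0.245, β_B = -0.761.
Transform to A's frame with the inverse velocity-addition law: u' = (u − v)/(1 − uv/c²), taking u = β_B and v = β_A.
u' = (-0.761 − 0.245) / (1 − (0.245)(-0.761)) = -1.0060/1.1864 = -0.8479.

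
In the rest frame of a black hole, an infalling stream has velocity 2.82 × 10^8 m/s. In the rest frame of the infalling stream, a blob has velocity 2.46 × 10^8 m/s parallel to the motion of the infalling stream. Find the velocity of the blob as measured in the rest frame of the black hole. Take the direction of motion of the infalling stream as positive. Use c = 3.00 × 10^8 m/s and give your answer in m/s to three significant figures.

2.98 × 10^8 m/s

In units of c (dividing by 3.00 × 10^8 m/s): v = 0.940, u' = 0.820.
u = (u' + v)/(1 + u'v/c²):
u = (0.820 + 0.940) / (1 + 0.820·0.940) = 1.7600/1.7708 = 0.9939
Converting back: u = 0.9939 × 3.00 × 10^8 m/s.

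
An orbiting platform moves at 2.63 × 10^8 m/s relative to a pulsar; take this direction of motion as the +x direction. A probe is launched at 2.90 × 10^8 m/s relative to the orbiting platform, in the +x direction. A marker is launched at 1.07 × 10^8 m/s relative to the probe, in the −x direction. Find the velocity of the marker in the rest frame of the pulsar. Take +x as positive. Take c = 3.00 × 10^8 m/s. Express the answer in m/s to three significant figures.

+2.99 × 10^8 m/s

Apply u = (u' + v)/(1 + u'v/c²) successively, working outward toward the pulsar.
(Dividing each given speed by c = 3.00 × 10^8 m/s to work in units of c.)
Start: velocity of the orbiting platform relative to the pulsar = 0.8767c.
Compose with the probe (u' = 0.967 in the orbiting platform frame): u_1 = (0.967 + 0.877) / (1 + 0.967·0.877) = 1.8433/1.8474 = 0.9978.
Compose with the marker (u' = -0.357 in the probe frame): u_2 = (-0.357 + 0.998) / (1 + (-0.357)·0.998) = 0.6411/0.6441 = 0.9953.
So u = 0.9953 × 3.00 × 10^8 m/s.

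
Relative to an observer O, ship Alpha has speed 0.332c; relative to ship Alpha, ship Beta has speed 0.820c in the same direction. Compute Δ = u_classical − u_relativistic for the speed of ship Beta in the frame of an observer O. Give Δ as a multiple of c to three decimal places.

Galilean: u_cl = 0.820 + 0.332 = 1.1520.
Relativistic: u_rel = (0.820 + 0.332) / (1 + 0.820·0.332) = 1.1520/1.2722 = 0.9055.
Δ = 1.1520 − 0.9055 = 0.2465.
(The classical prediction exceeds c; the relativistic result does not.)

Δ = 0.247c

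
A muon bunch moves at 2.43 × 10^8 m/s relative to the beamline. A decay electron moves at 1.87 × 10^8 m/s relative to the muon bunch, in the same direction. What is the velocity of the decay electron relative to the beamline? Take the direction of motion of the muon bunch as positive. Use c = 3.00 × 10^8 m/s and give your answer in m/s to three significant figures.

2.86 × 10^8 m/s

In units of c (dividing by 3.00 × 10^8 m/s): v = 0.810, u' = 0.623.
u = (u' + v)/(1 + u'v/c²):
u = (0.623 + 0.810) / (1 + 0.623·0.810) = 1.4333/1.5049 = 0.9524
Converting back: u = 0.9524 × 3.00 × 10^8 m/s.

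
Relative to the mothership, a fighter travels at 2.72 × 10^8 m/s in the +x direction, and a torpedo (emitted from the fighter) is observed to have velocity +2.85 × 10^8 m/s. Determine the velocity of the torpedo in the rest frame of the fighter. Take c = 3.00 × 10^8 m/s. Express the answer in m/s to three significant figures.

+9.38 × 10^7 m/s

v = 0.907c, u = 0.950c.
Invert the composition law: u' = (u − v)/(1 − uv/c²).
u' = (0.950 − 0.907) / (1 − (0.950)(0.907)) = 0.0433/0.1387 = 0.3125.
u' = 0.3125 × 3.00 × 10^8 m/s.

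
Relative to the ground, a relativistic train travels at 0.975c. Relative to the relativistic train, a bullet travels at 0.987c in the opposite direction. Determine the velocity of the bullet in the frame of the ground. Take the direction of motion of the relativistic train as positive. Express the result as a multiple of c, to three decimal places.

-0.319c

With v = 0.975 and u' = -0.987 (in units of c),
u = (u' + v)/(1 + u'v/c²):
u = (-0.987 + 0.975) / (1 + (-0.987)·0.975) = -0.0120/0.0377 = -0.3185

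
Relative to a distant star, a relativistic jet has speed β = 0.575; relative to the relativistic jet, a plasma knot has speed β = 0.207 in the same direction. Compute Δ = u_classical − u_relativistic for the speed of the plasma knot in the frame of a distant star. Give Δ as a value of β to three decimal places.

Galilean: u_cl = 0.207 + 0.575 = 0.7820.
Relativistic: u_rel = (0.207 + 0.575) / (1 + 0.207·0.575) = 0.7820/1.1190 = 0.6988.
Δ = 0.7820 − 0.6988 = 0.0832.

Δ = 0.083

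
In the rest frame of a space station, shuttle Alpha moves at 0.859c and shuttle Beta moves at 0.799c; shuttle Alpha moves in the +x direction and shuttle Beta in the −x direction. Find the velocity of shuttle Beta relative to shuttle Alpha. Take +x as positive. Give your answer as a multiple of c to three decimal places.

-0.983c

β_A = 0.859, β_B = -0.799.
Transform to A's frame with the inverse velocity-addition law: u' = (u − v)/(1 − uv/c²), taking u = β_B and v = β_A.
u' = (-0.799 − 0.859) / (1 − (0.859)(-0.799)) = -1.6580/1.6863 = -0.9832.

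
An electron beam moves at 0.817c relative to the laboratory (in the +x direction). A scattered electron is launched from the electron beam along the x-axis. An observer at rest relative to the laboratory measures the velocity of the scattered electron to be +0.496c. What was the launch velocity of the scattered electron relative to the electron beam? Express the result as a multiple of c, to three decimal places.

Invert the composition law: u' = (u − v)/(1 − uv/c²).
u' = (0.496 − 0.817) / (1 − (0.496)(0.817)) = -0.3210/0.5948 = -0.5397.

-0.540c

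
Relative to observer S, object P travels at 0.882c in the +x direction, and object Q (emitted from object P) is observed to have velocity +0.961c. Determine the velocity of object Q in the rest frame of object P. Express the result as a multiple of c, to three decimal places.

+0.518c

Invert the composition law: u' = (u − v)/(1 − uv/c²).
u' = (0.961 − 0.882) / (1 − (0.961)(0.882)) = 0.0790/0.1524 = 0.5184.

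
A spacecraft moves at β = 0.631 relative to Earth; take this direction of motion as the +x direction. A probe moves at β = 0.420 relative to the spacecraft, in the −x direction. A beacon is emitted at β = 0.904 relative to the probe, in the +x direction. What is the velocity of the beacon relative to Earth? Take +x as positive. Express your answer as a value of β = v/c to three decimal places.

Apply u = (u' + v)/(1 + u'v/c²) successively, working outward toward Earth.
Start: velocity of the spacecraft relative to Earth = 0.6310c.
Compose with the probe (u' = -0.420 in the spacecraft frame): u_1 = (-0.420 + 0.631) / (1 + (-0.420)·0.631) = 0.2110/0.7350 = 0.2871.
Compose with the beacon (u' = 0.904 in the probe frame): u_2 = (0.904 + 0.287) / (1 + 0.904·0.287) = 1.1911/1.2595 = 0.9457.

β = +0.946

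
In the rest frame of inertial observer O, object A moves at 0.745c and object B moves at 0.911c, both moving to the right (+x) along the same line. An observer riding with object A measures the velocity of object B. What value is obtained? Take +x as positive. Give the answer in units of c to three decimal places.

β_A = 0.745, β_B = 0.911.
Transform to A's frame with the inverse velocity-addition law: u' = (u − v)/(1 − uv/c²), taking u = β_B and v = β_A.
u' = (0.911 − 0.745) / (1 − (0.745)(0.911)) = 0.1660/0.3213 = 0.5166.

+0.517c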